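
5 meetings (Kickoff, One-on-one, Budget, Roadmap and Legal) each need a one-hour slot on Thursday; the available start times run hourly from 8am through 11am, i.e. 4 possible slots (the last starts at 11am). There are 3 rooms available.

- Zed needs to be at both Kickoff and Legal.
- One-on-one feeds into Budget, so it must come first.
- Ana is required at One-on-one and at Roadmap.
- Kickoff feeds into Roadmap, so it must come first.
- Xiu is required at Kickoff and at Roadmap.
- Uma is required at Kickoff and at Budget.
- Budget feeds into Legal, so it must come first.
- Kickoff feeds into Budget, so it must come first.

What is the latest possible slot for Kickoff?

Downstream work caps Kickoff at 9am.
Kickoff at 9am is achievable: Roadmap in 10am; Budget in 10am; Legal in 11am; Kickoff in 9am; One-on-one in 8am.

9am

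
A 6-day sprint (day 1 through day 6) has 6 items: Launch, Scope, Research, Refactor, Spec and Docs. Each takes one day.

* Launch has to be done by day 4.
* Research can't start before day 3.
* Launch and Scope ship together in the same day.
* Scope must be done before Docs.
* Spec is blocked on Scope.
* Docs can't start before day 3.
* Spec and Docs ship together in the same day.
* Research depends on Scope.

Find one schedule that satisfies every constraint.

Launch -> day 1, Refactor -> day 1, Docs -> day 3, Spec -> day 3, Research -> day 3, Scope -> day 1

Checking: Scope(day 1) before Spec(day 3); Scope(day 1) before Docs(day 3); Scope(day 1) before Research(day 3); Launch = Scope = day 1; Spec = Docs = day 3; Research=day 3 in [day 3,day 6]; Launch=day 1 in [day 1,day 4]; Docs=day 3 in [day 3,day 6].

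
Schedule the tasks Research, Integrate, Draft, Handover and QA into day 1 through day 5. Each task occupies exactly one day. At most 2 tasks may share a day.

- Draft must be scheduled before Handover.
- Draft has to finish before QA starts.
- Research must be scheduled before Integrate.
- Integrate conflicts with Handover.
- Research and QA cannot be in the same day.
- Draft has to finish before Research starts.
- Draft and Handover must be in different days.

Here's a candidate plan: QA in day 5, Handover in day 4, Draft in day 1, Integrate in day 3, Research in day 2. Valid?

Draft has to finish before Research starts — holds.
Integrate conflicts with Handover — holds.
At most 2 tasks may share a day — holds.
Research and QA cannot be in the same day — holds.
Draft has to finish before QA starts — holds.
Draft and Handover must be in different days — holds.
Draft must be scheduled before Handover — holds.
Research must be scheduled before Integrate — holds.

Valid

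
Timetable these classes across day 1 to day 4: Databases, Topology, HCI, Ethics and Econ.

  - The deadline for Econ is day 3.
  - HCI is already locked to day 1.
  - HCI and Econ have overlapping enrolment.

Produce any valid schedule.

HCI=day 1; Econ=day 2; Topology=day 1; Databases=day 1; Ethics=day 1

Checking: HCI(day 1) != Econ(day 2); HCI=day 1 in [day 1,day 1]; Econ=day 2 in [day 1,day 3].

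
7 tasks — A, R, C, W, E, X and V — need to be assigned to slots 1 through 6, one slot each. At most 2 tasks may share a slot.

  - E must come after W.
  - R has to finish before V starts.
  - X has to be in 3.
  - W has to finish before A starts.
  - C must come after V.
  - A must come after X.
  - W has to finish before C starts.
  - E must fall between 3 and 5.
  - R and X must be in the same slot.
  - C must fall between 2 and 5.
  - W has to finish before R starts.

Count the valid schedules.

8

Splitting on A: it can be 4 (2), 5 (2), 6 (4). Listing each branch's schedules as (R, C, W, E, X, V):
A=4: (3,5,1,5,3,4) (3,5,2,5,3,4) — 2.
A=5: (3,5,1,4,3,4) (3,5,2,4,3,4) — 2.
A=6: (3,5,1,4,3,4) (3,5,1,5,3,4) (3,5,2,4,3,4) (3,5,2,5,3,4) — 4.
Summing: 2 + 2 + 4 = 8.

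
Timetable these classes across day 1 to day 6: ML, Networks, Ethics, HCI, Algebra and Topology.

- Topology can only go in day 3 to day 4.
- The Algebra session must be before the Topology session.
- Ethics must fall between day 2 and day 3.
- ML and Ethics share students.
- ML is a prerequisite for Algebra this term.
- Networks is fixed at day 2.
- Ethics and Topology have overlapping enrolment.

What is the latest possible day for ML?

Downstream work caps ML at day 2.
ML at day 2 is achievable: Topology -> day 4, ML -> day 2, Ethics -> day 3, HCI -> day 1, Algebra -> day 3, Networks -> day 2.

day 2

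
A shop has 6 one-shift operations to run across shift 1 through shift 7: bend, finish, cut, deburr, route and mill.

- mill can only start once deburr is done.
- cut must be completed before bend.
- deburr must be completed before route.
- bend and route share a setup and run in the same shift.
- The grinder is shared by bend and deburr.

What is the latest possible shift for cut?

Downstream work caps cut at shift 6.
cut at shift 6 is achievable: bend -> shift 7, cut -> shift 6, mill -> shift 2, deburr -> shift 1, route -> shift 7, finish -> shift 1.

shift 6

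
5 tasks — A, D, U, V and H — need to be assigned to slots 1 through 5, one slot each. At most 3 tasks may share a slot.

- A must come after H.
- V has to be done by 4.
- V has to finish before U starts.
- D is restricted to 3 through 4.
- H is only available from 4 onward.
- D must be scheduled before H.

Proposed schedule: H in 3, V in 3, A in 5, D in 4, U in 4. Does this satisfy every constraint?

No — it violates: D must be scheduled before H

A must come after H — holds.
V has to finish before U starts — holds.
H is only available from 4 onward — violated.
V has to be done by 4 — holds.
At most 3 tasks may share a slot — holds.
D is restricted to 3 through 4 — holds.
D must be scheduled before H — violated.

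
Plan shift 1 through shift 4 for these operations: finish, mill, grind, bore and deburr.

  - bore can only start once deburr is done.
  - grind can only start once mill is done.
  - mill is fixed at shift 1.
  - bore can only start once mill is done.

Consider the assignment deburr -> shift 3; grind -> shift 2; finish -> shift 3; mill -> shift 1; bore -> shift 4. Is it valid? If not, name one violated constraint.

Yes, all constraints hold

bore can only start once mill is done — holds.
mill is fixed at shift 1 — holds.
grind can only start once mill is done — holds.
bore can only start once deburr is done — holds.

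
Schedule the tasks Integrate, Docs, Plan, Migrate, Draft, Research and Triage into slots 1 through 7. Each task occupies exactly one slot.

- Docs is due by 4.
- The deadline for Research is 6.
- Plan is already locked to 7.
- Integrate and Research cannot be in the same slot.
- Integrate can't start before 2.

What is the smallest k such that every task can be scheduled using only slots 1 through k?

7 slots

Plan can't be placed before 7, so the schedule must run through at least slot 7.
7 works (last occupied slot: 7): for example Migrate in 1; Draft in 1; Triage in 1; Docs in 1; Research in 1; Plan in 7; Integrate in 2.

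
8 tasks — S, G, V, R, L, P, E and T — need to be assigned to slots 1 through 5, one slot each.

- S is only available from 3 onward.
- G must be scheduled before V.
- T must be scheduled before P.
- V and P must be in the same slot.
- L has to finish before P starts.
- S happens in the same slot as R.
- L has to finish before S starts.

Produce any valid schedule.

P in 2, G in 1, T in 1, R in 3, L in 1, E in 1, S in 3, V in 2

Checking: G(1) before V(2); T(1) before P(2); L(1) before P(2); L(1) before S(3); V = P = 2; S = R = 3; S=3 in [3,5].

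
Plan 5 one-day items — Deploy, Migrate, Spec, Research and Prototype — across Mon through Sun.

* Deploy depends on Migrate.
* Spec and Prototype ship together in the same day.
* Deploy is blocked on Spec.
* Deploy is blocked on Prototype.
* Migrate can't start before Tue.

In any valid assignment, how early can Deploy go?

Precedence pushes Deploy to at least Wed.
Deploy at Wed is achievable: Spec in Mon, Prototype in Mon, Migrate in Tue, Research in Mon, Deploy in Wed.

Wed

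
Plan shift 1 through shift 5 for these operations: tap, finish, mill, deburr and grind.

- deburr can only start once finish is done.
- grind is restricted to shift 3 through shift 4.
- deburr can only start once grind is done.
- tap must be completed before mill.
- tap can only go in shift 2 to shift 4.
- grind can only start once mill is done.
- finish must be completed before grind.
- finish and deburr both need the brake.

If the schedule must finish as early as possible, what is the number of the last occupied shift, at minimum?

5

The precedence chain requires at least 4 distinct shifts.
Propagating the time windows through the other constraints, deburr can't land before shift 5, so the schedule must run through at least shift 5.
5 works (last occupied shift: shift 5): for example deburr -> shift 5; finish -> shift 1; grind -> shift 4; mill -> shift 3; tap -> shift 2.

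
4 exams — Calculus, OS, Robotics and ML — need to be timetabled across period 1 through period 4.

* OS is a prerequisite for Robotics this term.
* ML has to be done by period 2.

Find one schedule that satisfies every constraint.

ML in period 1; Robotics in period 2; Calculus in period 1; OS in period 1

Checking: OS(period 1) before Robotics(period 2); ML=period 1 in [period 1,period 2].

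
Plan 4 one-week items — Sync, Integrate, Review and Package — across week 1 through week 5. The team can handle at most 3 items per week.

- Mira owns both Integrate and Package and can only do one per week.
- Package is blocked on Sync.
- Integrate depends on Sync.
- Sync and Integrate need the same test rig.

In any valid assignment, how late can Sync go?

week 3

Downstream work caps Sync at week 4.
Sync at week 3 is achievable: Sync=week 3; Package=week 5; Review=week 1; Integrate=week 4.
Nothing later works — the conflict and capacity constraints rule out every week after week 3.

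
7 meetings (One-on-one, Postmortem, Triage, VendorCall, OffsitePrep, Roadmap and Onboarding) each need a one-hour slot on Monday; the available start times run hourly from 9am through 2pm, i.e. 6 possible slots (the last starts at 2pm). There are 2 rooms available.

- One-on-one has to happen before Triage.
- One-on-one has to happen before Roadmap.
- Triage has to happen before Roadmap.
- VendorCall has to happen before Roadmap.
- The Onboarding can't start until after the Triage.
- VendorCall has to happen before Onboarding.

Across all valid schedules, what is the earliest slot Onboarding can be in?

11am

Precedence pushes Onboarding to at least 11am.
Onboarding at 11am is achievable: Triage in 10am; Onboarding in 11am; One-on-one in 9am; Postmortem in 10am; VendorCall in 9am; Roadmap in 11am; OffsitePrep in 12pm.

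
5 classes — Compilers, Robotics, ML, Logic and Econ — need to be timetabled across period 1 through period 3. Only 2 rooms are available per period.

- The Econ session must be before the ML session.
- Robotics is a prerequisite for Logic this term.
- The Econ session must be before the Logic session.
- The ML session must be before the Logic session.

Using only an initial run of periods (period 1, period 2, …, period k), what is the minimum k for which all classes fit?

The precedence chain requires at least 3 distinct periods.
With at most 2 per period and 5 classes, at least 3 periods are needed.
3 works (last occupied period: period 3): for example ML=period 2; Robotics=period 1; Logic=period 3; Compilers=period 2; Econ=period 1.

3 periods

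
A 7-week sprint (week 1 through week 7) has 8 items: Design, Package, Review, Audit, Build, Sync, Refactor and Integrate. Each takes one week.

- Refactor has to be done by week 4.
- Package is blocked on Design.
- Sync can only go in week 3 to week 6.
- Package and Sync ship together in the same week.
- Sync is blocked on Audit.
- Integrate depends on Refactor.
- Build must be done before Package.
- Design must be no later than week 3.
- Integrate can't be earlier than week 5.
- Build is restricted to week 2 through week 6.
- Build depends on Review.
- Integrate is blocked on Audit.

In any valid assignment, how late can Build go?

week 5

Build is available from week 2; Build's own window allows nothing later than week 6; downstream work caps Build at week 5.
Build at week 5 is achievable: Integrate in week 5; Build in week 5; Sync in week 6; Design in week 1; Refactor in week 1; Audit in week 1; Package in week 6; Review in week 1.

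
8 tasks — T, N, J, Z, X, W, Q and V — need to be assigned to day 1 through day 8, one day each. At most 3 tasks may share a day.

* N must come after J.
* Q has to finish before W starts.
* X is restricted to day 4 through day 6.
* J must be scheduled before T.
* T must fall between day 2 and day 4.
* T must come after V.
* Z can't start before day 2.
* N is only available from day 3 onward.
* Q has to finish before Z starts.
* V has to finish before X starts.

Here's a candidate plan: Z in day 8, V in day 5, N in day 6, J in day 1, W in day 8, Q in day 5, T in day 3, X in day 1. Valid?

Z can't start before day 2 — holds.
J must be scheduled before T — holds.
V has to finish before X starts — violated.
X is restricted to day 4 through day 6 — violated.
Q has to finish before W starts — holds.
N must come after J — holds.
At most 3 tasks may share a day — holds.
Q has to finish before Z starts — holds.
T must come after V — violated.
N is only available from day 3 onward — holds.
T must fall between day 2 and day 4 — holds.

Invalid. V has to finish before X starts.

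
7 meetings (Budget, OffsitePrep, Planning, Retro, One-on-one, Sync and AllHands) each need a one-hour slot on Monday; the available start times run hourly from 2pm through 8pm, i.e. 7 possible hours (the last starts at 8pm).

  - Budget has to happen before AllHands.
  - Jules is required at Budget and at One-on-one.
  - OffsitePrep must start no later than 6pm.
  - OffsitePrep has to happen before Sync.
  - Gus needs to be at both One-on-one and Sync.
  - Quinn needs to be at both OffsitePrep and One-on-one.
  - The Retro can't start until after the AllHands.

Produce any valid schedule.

Retro -> 4pm, Budget -> 2pm, Sync -> 3pm, Planning -> 2pm, OffsitePrep -> 2pm, One-on-one -> 4pm, AllHands -> 3pm

Checking: AllHands(3pm) before Retro(4pm); Budget(2pm) before AllHands(3pm); OffsitePrep(2pm) before Sync(3pm); OffsitePrep(2pm) != One-on-one(4pm); One-on-one(4pm) != Sync(3pm); Budget(2pm) != One-on-one(4pm); OffsitePrep=2pm in [2pm,6pm].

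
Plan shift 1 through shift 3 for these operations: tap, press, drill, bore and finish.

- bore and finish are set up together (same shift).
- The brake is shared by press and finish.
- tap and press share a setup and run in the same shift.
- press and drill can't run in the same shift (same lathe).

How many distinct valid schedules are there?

12

Splitting on tap: it can be shift 1 (4), shift 2 (4), shift 3 (4). Listing each branch's schedules as (press, drill, bore, finish) by shift number:
tap=shift 1: (1,2,2,2) (1,2,3,3) (1,3,2,2) (1,3,3,3) — 4.
tap=shift 2: (2,1,1,1) (2,1,3,3) (2,3,1,1) (2,3,3,3) — 4.
tap=shift 3: (3,1,1,1) (3,1,2,2) (3,2,1,1) (3,2,2,2) — 4.
Summing: 4 + 4 + 4 = 12.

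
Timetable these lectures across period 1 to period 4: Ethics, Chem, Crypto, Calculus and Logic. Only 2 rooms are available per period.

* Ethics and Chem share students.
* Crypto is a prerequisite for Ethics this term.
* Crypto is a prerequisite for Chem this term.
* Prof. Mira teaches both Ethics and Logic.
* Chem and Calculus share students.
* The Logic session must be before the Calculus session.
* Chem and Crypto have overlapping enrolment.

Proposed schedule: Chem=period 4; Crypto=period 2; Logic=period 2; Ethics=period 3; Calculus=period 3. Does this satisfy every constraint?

Ethics and Chem share students — holds.
The Logic session must be before the Calculus session — holds.
Prof. Mira teaches both Ethics and Logic — holds.
Crypto is a prerequisite for Ethics this term — holds.
Chem and Calculus share students — holds.
Crypto is a prerequisite for Chem this term — holds.
Only 2 rooms are available per period — holds.
Chem and Crypto have overlapping enrolment — holds.

Yes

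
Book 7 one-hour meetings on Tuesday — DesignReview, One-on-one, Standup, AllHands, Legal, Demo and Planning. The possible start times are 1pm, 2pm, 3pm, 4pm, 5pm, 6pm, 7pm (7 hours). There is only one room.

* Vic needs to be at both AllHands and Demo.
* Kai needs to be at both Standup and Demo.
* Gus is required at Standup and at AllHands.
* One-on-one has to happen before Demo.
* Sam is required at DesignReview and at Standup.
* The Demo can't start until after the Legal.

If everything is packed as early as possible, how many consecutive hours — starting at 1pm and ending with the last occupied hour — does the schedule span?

The precedence chain requires at least 2 distinct hours.
With at most 1 per hour and 7 meetings, at least 7 hours are needed.
7 works (last occupied hour: 7pm): for example DesignReview=4pm; AllHands=6pm; Demo=3pm; Legal=2pm; One-on-one=1pm; Standup=5pm; Planning=7pm.

7 hours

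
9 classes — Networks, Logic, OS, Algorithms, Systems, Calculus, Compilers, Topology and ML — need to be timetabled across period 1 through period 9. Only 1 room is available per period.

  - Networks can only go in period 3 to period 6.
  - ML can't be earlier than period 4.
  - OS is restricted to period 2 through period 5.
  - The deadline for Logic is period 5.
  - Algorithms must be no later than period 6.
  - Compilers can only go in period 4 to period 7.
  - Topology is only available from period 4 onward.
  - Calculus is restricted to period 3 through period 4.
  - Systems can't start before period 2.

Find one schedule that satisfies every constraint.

Algorithms -> period 6, Networks -> period 4, Logic -> period 1, Compilers -> period 5, OS -> period 2, Topology -> period 7, ML -> period 8, Calculus -> period 3, Systems -> period 9

Checking: Compilers=period 5 in [period 4,period 7]; Networks=period 4 in [period 3,period 6]; Logic=period 1 in [period 1,period 5]; Algorithms=period 6 in [period 1,period 6]; Calculus=period 3 in [period 3,period 4]; Topology=period 7 in [period 4,period 9]; OS=period 2 in [period 2,period 5]; ML=period 8 in [period 4,period 9]; Systems=period 9 in [period 2,period 9]; max 1 per period (cap 1).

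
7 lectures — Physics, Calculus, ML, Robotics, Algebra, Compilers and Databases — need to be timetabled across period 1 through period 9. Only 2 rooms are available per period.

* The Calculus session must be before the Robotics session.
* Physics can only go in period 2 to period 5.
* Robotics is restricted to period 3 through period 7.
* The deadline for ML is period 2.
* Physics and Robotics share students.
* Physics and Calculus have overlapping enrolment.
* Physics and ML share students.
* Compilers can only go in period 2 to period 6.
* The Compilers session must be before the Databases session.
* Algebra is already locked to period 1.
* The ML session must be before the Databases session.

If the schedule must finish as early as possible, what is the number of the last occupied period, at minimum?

4

The precedence chain requires at least 2 distinct periods.
With at most 2 per period and 7 lectures, at least 4 periods are needed.
Robotics can't be placed before period 3, so the schedule must run through at least period 3.
4 works (last occupied period: period 4): for example Physics in period 4; Algebra in period 1; Databases in period 3; Calculus in period 2; Compilers in period 2; ML in period 1; Robotics in period 3.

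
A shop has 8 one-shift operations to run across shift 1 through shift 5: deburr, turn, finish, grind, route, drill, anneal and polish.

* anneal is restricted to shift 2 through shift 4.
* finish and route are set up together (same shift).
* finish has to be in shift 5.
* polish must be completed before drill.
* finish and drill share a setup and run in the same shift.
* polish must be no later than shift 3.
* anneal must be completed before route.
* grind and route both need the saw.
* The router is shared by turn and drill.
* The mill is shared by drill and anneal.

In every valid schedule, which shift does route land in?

shift 5

Route must be in the same shift as finish, which can't be before shift 5, so route is at least shift 5.
So route is pinned to shift 5.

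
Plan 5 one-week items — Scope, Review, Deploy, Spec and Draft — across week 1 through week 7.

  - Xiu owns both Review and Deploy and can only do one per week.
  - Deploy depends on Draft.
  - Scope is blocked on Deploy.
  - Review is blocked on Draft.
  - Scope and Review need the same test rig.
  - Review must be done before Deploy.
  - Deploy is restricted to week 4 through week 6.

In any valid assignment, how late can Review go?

Precedence pushes Review to at least week 2; downstream work caps Review at week 5.
Review at week 5 is achievable: Deploy -> week 6; Spec -> week 1; Review -> week 5; Draft -> week 1; Scope -> week 7.

week 5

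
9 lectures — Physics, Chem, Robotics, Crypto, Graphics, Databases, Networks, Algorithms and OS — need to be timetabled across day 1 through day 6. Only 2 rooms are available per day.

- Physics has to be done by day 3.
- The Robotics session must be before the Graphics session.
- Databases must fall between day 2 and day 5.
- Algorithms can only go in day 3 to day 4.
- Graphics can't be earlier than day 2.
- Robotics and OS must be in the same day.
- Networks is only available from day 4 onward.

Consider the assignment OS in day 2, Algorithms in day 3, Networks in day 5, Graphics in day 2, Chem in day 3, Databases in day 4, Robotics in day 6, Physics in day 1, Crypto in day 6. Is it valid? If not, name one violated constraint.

Databases must fall between day 2 and day 5 — holds.
Physics has to be done by day 3 — holds.
Robotics and OS must be in the same day — violated.
Networks is only available from day 4 onward — holds.
The Robotics session must be before the Graphics session — violated.
Graphics can't be earlier than day 2 — holds.
Algorithms can only go in day 3 to day 4 — holds.
Only 2 rooms are available per day — holds.

Invalid. The Robotics session must be before the Graphics session.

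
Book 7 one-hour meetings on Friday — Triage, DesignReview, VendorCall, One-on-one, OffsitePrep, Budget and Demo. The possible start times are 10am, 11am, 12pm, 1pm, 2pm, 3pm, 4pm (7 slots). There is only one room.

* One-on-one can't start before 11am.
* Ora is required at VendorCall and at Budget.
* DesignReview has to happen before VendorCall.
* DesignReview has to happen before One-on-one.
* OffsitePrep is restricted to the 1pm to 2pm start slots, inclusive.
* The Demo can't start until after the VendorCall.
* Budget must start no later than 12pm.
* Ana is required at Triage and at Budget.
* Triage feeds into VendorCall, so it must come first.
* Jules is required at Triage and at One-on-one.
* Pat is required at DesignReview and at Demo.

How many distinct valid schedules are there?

Splitting on Triage: it can be 10am (12), 11am (12), 12pm (12), 1pm (3), 2pm (3). Listing each branch's schedules as (DesignReview, VendorCall, One-on-one, OffsitePrep, Budget, Demo):
Triage=10am: (11am,1pm,3pm,2pm,12pm,4pm) (11am,1pm,4pm,2pm,12pm,3pm) (11am,2pm,3pm,1pm,12pm,4pm) (11am,2pm,4pm,1pm,12pm,3pm) (11am,3pm,1pm,2pm,12pm,4pm) (11am,3pm,2pm,1pm,12pm,4pm) (12pm,1pm,3pm,2pm,11am,4pm) (12pm,1pm,4pm,2pm,11am,3pm) (12pm,2pm,3pm,1pm,11am,4pm) (12pm,2pm,4pm,1pm,11am,3pm) (12pm,3pm,1pm,2pm,11am,4pm) (12pm,3pm,2pm,1pm,11am,4pm) — 12.
Triage=11am: (10am,1pm,3pm,2pm,12pm,4pm) (10am,1pm,4pm,2pm,12pm,3pm) (10am,2pm,3pm,1pm,12pm,4pm) (10am,2pm,4pm,1pm,12pm,3pm) (10am,3pm,1pm,2pm,12pm,4pm) (10am,3pm,2pm,1pm,12pm,4pm) (12pm,1pm,3pm,2pm,10am,4pm) (12pm,1pm,4pm,2pm,10am,3pm) (12pm,2pm,3pm,1pm,10am,4pm) (12pm,2pm,4pm,1pm,10am,3pm) (12pm,3pm,1pm,2pm,10am,4pm) (12pm,3pm,2pm,1pm,10am,4pm) — 12.
Triage=12pm: (10am,1pm,3pm,2pm,11am,4pm) (10am,1pm,4pm,2pm,11am,3pm) (10am,2pm,3pm,1pm,11am,4pm) (10am,2pm,4pm,1pm,11am,3pm) (10am,3pm,1pm,2pm,11am,4pm) (10am,3pm,2pm,1pm,11am,4pm) (11am,1pm,3pm,2pm,10am,4pm) (11am,1pm,4pm,2pm,10am,3pm) (11am,2pm,3pm,1pm,10am,4pm) (11am,2pm,4pm,1pm,10am,3pm) (11am,3pm,1pm,2pm,10am,4pm) (11am,3pm,2pm,1pm,10am,4pm) — 12.
Triage=1pm: (10am,3pm,11am,2pm,12pm,4pm) (10am,3pm,12pm,2pm,11am,4pm) (11am,3pm,12pm,2pm,10am,4pm) — 3.
Triage=2pm: (10am,3pm,11am,1pm,12pm,4pm) (10am,3pm,12pm,1pm,11am,4pm) (11am,3pm,12pm,1pm,10am,4pm) — 3.
Summing: 12 + 12 + 12 + 3 + 3 = 42.

42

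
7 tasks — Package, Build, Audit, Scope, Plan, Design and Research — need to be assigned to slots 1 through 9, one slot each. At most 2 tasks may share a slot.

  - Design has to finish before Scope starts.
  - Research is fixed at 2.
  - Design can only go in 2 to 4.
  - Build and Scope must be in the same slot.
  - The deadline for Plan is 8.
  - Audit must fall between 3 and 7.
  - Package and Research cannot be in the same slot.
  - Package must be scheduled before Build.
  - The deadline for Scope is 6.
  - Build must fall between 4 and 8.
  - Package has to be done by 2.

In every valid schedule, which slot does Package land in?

Package's window is 1–2.
Research is fixed at 2, and Package can't share a slot with Research.
So Package must be 1.

1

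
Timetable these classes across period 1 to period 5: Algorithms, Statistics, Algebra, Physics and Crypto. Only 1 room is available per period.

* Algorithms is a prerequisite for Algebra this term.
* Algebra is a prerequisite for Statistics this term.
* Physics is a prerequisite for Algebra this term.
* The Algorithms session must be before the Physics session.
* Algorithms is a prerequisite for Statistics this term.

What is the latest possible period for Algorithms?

period 2

Downstream work caps Algorithms at period 2.
Algorithms at period 2 is achievable: Statistics in period 5; Algebra in period 4; Algorithms in period 2; Crypto in period 1; Physics in period 3.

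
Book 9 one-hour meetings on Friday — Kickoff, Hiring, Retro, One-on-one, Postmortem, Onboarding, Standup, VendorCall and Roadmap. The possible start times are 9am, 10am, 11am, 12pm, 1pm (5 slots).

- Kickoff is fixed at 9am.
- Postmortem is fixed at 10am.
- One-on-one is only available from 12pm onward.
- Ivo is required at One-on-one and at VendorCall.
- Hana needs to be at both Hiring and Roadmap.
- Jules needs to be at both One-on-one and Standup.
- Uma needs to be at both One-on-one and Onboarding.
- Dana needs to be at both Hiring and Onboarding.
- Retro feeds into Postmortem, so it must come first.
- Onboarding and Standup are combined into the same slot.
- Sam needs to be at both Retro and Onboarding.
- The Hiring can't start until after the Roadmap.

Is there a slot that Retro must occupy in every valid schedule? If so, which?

9am

Downstream work caps Retro at 9am.
So Retro is pinned to 9am.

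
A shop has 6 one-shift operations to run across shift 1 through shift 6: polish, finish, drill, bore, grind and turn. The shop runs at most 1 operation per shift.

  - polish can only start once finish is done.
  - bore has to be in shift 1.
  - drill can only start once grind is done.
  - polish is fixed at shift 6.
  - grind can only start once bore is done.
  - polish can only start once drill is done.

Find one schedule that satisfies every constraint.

bore=shift 1, grind=shift 2, polish=shift 6, drill=shift 3, turn=shift 5, finish=shift 4

Checking: finish(shift 4) before polish(shift 6); grind(shift 2) before drill(shift 3); bore(shift 1) before grind(shift 2); drill(shift 3) before polish(shift 6); polish=shift 6 in [shift 6,shift 6]; bore=shift 1 in [shift 1,shift 1]; max 1 per shift (cap 1).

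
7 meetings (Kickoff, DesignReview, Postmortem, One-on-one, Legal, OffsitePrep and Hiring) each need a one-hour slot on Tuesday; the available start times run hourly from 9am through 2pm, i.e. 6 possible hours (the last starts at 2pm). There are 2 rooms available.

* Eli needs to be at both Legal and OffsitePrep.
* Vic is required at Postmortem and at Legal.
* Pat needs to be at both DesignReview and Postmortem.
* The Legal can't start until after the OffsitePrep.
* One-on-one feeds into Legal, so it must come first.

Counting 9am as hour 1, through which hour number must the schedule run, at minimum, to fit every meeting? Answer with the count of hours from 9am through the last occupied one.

4

The precedence chain requires at least 2 distinct hours.
With at most 2 per hour and 7 meetings, at least 4 hours are needed.
4 works (last occupied hour: 12pm): for example DesignReview=11am; OffsitePrep=9am; One-on-one=9am; Postmortem=12pm; Kickoff=10am; Hiring=11am; Legal=10am.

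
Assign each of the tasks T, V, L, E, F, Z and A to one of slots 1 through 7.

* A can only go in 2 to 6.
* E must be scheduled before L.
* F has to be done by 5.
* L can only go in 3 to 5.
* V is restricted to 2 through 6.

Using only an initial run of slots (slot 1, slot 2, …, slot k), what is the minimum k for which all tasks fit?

3 slots

The precedence chain requires at least 2 distinct slots.
L can't be placed before 3, so the schedule must run through at least slot 3.
3 works (last occupied slot: 3): for example A in 2, V in 2, E in 1, L in 3, F in 1, T in 1, Z in 1.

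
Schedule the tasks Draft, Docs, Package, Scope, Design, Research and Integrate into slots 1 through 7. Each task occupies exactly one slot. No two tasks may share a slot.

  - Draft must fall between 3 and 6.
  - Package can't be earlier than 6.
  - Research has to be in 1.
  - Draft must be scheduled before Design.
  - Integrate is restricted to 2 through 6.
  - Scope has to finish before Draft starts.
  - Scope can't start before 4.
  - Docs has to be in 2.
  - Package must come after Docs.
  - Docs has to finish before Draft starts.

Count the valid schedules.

Enumerating: Docs in 2; Integrate in 3; Research in 1; Scope in 4; Draft in 5; Design in 7; Package in 6 | Package in 7; Draft in 5; Integrate in 3; Design in 6; Research in 1; Scope in 4; Docs in 2.

2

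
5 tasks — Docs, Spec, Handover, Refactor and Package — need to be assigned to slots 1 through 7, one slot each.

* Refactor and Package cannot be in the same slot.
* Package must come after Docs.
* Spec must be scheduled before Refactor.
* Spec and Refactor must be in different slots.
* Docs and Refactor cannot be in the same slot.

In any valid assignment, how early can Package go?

Precedence pushes Package to at least 2.
Package at 2 is achievable: Handover -> 1; Spec -> 1; Docs -> 1; Package -> 2; Refactor -> 3.

2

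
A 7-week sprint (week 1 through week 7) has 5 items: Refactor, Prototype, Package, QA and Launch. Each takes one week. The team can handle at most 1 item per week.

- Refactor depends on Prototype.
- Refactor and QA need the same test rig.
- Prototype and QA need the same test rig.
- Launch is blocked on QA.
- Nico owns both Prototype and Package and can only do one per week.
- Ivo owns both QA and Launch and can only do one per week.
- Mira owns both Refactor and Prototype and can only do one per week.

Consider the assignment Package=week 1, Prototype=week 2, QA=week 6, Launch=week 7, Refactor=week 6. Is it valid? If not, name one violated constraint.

No — it violates: Refactor and QA need the same test rig

Launch is blocked on QA — holds.
Prototype and QA need the same test rig — holds.
Ivo owns both QA and Launch and can only do one per week — holds.
Mira owns both Refactor and Prototype and can only do one per week — holds.
Refactor and QA need the same test rig — violated.
Nico owns both Prototype and Package and can only do one per week — holds.
The team can handle at most 1 item per week — violated.
Refactor depends on Prototype — holds.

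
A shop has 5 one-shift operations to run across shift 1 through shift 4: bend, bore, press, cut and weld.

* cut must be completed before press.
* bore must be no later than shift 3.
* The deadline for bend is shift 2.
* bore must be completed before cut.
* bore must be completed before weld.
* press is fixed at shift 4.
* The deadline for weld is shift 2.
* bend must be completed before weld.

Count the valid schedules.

2

Enumerating: bore -> shift 1, cut -> shift 2, weld -> shift 2, bend -> shift 1, press -> shift 4 | cut in shift 3, weld in shift 2, bore in shift 1, bend in shift 1, press in shift 4.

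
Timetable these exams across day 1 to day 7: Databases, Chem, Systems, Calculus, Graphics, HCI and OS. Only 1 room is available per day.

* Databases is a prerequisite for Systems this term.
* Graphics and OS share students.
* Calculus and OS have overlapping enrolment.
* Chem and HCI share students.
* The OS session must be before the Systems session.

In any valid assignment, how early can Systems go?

day 3

Precedence pushes Systems to at least day 2.
Systems at day 3 is achievable: Calculus in day 5, Graphics in day 6, Databases in day 1, HCI in day 7, OS in day 2, Chem in day 4, Systems in day 3.
Nothing earlier works — the conflict and capacity constraints rule out every day before day 3.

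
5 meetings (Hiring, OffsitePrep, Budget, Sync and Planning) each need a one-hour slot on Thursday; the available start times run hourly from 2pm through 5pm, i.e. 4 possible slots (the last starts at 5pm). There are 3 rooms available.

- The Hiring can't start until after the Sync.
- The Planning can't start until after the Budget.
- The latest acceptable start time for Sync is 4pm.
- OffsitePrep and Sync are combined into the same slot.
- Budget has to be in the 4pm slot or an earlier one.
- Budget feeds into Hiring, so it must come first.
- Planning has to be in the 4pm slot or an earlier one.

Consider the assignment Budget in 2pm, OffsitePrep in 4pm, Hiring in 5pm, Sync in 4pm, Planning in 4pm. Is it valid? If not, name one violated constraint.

Valid

Budget has to be in the 4pm slot or an earlier one — holds.
The Planning can't start until after the Budget — holds.
The Hiring can't start until after the Sync — holds.
There are 3 rooms available — holds.
Budget feeds into Hiring, so it must come first — holds.
Planning has to be in the 4pm slot or an earlier one — holds.
OffsitePrep and Sync are combined into the same slot — holds.
The latest acceptable start time for Sync is 4pm — holds.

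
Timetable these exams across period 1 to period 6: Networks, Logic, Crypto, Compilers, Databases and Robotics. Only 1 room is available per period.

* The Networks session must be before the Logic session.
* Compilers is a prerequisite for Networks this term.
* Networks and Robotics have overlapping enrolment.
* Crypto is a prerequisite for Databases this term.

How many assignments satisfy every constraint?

60

Splitting on Networks: it can be period 2 (12), period 3 (18), period 4 (18), period 5 (12). Listing each branch's schedules as (Logic, Crypto, Compilers, Databases, Robotics) by period number:
Networks=period 2: (3,4,1,5,6) (3,4,1,6,5) (3,5,1,6,4) (4,3,1,5,6) (4,3,1,6,5) (4,5,1,6,3) (5,3,1,4,6) (5,3,1,6,4) (5,4,1,6,3) (6,3,1,4,5) (6,3,1,5,4) (6,4,1,5,3) — 12.
Networks=period 3: (4,1,2,5,6) (4,1,2,6,5) (4,2,1,5,6) (4,2,1,6,5) (4,5,1,6,2) (4,5,2,6,1) (5,1,2,4,6) (5,1,2,6,4) (5,2,1,4,6) (5,2,1,6,4) (5,4,1,6,2) (5,4,2,6,1) (6,1,2,4,5) (6,1,2,5,4) (6,2,1,4,5) (6,2,1,5,4) (6,4,1,5,2) (6,4,2,5,1) — 18.
Networks=period 4: (5,1,2,3,6) (5,1,2,6,3) (5,1,3,2,6) (5,1,3,6,2) (5,2,1,3,6) (5,2,1,6,3) (5,2,3,6,1) (5,3,1,6,2) (5,3,2,6,1) (6,1,2,3,5) (6,1,2,5,3) (6,1,3,2,5) (6,1,3,5,2) (6,2,1,3,5) (6,2,1,5,3) (6,2,3,5,1) (6,3,1,5,2) (6,3,2,5,1) — 18.
Networks=period 5: (6,1,2,3,4) (6,1,2,4,3) (6,1,3,2,4) (6,1,3,4,2) (6,1,4,2,3) (6,1,4,3,2) (6,2,1,3,4) (6,2,1,4,3) (6,2,3,4,1) (6,2,4,3,1) (6,3,1,4,2) (6,3,2,4,1) — 12.
Summing: 12 + 18 + 18 + 12 = 60.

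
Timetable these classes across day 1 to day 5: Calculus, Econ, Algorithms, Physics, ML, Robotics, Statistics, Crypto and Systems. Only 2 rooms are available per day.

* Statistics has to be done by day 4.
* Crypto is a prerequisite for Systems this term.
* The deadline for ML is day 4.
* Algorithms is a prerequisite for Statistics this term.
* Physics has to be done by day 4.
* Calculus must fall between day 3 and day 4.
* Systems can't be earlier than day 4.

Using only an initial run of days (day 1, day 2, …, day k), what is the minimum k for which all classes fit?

The precedence chain requires at least 2 distinct days.
With at most 2 per day and 9 classes, at least 5 days are needed.
Systems can't be placed before day 4, so the schedule must run through at least day 4.
5 works (last occupied day: day 5): for example ML=day 2, Systems=day 4, Crypto=day 3, Algorithms=day 1, Robotics=day 5, Econ=day 4, Physics=day 1, Statistics=day 2, Calculus=day 3.

5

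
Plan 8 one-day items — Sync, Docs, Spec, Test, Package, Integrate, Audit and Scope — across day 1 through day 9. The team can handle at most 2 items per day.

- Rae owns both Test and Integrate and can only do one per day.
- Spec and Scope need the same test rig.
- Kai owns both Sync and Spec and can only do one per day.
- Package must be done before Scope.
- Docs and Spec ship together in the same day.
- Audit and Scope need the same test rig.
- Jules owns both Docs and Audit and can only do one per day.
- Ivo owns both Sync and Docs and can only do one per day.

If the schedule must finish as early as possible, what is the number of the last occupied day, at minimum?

The precedence chain requires at least 2 distinct days.
With at most 2 per day and 8 tasks, at least 4 days are needed.
4 works (last occupied day: day 4): for example Docs=day 3; Integrate=day 4; Package=day 1; Test=day 2; Audit=day 4; Scope=day 2; Sync=day 1; Spec=day 3.

4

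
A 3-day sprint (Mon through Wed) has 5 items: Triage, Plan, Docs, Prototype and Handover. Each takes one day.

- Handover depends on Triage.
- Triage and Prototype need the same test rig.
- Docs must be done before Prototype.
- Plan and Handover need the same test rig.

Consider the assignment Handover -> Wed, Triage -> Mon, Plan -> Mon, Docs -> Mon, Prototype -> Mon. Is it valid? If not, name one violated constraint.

No. Triage and Prototype need the same test rig is not satisfied.

Triage and Prototype need the same test rig — violated.
Plan and Handover need the same test rig — holds.
Handover depends on Triage — holds.
Docs must be done before Prototype — violated.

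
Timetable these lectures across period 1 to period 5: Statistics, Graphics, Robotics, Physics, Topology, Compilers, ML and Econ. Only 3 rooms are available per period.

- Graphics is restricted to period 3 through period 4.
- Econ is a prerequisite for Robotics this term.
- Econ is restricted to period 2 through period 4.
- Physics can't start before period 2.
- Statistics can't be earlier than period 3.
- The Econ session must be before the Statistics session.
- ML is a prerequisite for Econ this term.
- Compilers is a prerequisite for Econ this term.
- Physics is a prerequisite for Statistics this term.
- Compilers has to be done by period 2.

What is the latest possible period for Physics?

Physics is available from period 2; downstream work caps Physics at period 4.
Physics at period 4 is achievable: ML -> period 1; Physics -> period 4; Robotics -> period 3; Econ -> period 2; Statistics -> period 5; Topology -> period 1; Compilers -> period 1; Graphics -> period 3.

period 4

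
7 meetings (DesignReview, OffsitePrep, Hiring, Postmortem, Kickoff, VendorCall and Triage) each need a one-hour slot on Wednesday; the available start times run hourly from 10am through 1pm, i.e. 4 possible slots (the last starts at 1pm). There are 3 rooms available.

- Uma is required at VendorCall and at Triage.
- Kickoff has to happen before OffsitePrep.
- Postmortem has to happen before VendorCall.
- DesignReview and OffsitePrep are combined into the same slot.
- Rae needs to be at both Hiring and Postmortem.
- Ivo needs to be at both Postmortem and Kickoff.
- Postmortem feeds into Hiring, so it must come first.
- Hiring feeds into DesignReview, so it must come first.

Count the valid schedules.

57

Splitting on DesignReview: it can be 12pm (9), 1pm (48). Listing each branch's schedules as (OffsitePrep, Hiring, Postmortem, Kickoff, VendorCall, Triage):
DesignReview=12pm: (12pm,11am,10am,11am,11am,10am) (12pm,11am,10am,11am,11am,12pm) (12pm,11am,10am,11am,11am,1pm) (12pm,11am,10am,11am,12pm,10am) (12pm,11am,10am,11am,12pm,11am) (12pm,11am,10am,11am,12pm,1pm) (12pm,11am,10am,11am,1pm,10am) (12pm,11am,10am,11am,1pm,11am) (12pm,11am,10am,11am,1pm,12pm) — 9.
DesignReview=1pm: (1pm,11am,10am,11am,11am,10am) (1pm,11am,10am,11am,11am,12pm) (1pm,11am,10am,11am,11am,1pm) (1pm,11am,10am,11am,12pm,10am) (1pm,11am,10am,11am,12pm,11am) (1pm,11am,10am,11am,12pm,1pm) (1pm,11am,10am,11am,1pm,10am) (1pm,11am,10am,11am,1pm,11am) (1pm,11am,10am,11am,1pm,12pm) (1pm,11am,10am,12pm,11am,10am) (1pm,11am,10am,12pm,11am,12pm) (1pm,11am,10am,12pm,11am,1pm) (1pm,11am,10am,12pm,12pm,10am) (1pm,11am,10am,12pm,12pm,11am) (1pm,11am,10am,12pm,12pm,1pm) (1pm,11am,10am,12pm,1pm,10am) (1pm,11am,10am,12pm,1pm,11am) (1pm,11am,10am,12pm,1pm,12pm) (1pm,12pm,10am,11am,11am,10am) (1pm,12pm,10am,11am,11am,12pm) (1pm,12pm,10am,11am,11am,1pm) (1pm,12pm,10am,11am,12pm,10am) (1pm,12pm,10am,11am,12pm,11am) (1pm,12pm,10am,11am,12pm,1pm) (1pm,12pm,10am,11am,1pm,10am) (1pm,12pm,10am,11am,1pm,11am) (1pm,12pm,10am,11am,1pm,12pm) (1pm,12pm,10am,12pm,11am,10am) (1pm,12pm,10am,12pm,11am,12pm) (1pm,12pm,10am,12pm,11am,1pm) (1pm,12pm,10am,12pm,12pm,10am) (1pm,12pm,10am,12pm,12pm,11am) (1pm,12pm,10am,12pm,12pm,1pm) (1pm,12pm,10am,12pm,1pm,10am) (1pm,12pm,10am,12pm,1pm,11am) (1pm,12pm,10am,12pm,1pm,12pm) (1pm,12pm,11am,10am,12pm,10am) (1pm,12pm,11am,10am,12pm,11am) (1pm,12pm,11am,10am,12pm,1pm) (1pm,12pm,11am,10am,1pm,10am) (1pm,12pm,11am,10am,1pm,11am) (1pm,12pm,11am,10am,1pm,12pm) (1pm,12pm,11am,12pm,12pm,10am) (1pm,12pm,11am,12pm,12pm,11am) (1pm,12pm,11am,12pm,12pm,1pm) (1pm,12pm,11am,12pm,1pm,10am) (1pm,12pm,11am,12pm,1pm,11am) (1pm,12pm,11am,12pm,1pm,12pm) — 48.
Summing: 9 + 48 = 57.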